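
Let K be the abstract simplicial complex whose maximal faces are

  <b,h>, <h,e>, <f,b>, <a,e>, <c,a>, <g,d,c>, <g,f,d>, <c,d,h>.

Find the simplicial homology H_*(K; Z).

Order the vertices as a < b < c < d < e < f < g < h. Listing each simplex with vertices in this order, K has dimension 2 with simplices:

  0-simplices (8): a, b, c, d, e, f, g, h
  1-simplices (12): ac, ae, bf, bh, cd, cg, ch, df, dg, dh, eh, fg
  2-simplices (3): cdg, cdh, dfg

so the chain groups are C_0 ≅ Z^8, C_1 ≅ Z^12, C_2 ≅ Z^3.

Boundary ∂_1: C_1 → C_0 is given by ∂[p,q] = [q] − [p]. For instance
  ∂bh = h − b.
This gives a 8×12 integer matrix of rank 7; reducing to Smith normal form yields diagonal entries (1,1,1,1,1,1,1).

Boundary ∂_2: C_2 → C_1 sends each 2-simplex [p,q,r] to [q,r] − [p,r] + [p,q]. For instance
  ∂cdg = dg − cg + cd,
  ∂cdh = dh − ch + cd.
The 12×3 boundary matrix has rank 3 and Smith normal form diag(1,1,1).

Computing H_k = (kernel of ∂_k) / (image of ∂_{k+1}):

  H_0: rank C_0 − rank ∂_1 = 8 − 7 = 1, and the invariant factors of ∂_1 are all 1, so H_0 ≅ Z.
  H_1: rank ker ∂_1 − rank ∂_2 = (12 − 7) − 3 = 2, and the invariant factors of ∂_2 are all 1, so H_1 ≅ Z^2.
  H_2: rank ker ∂_2 − rank ∂_3 = (3 − 3) − 0 = 0, and there is no ∂_3, so H_2 ≅ 0.

As a check, the Euler characteristic is 8 − 12 + 3 = -1, which agrees with 1 − 2 + 0 = -1.

H_0 = Z,  H_1 = Z^2,  H_2 = 0.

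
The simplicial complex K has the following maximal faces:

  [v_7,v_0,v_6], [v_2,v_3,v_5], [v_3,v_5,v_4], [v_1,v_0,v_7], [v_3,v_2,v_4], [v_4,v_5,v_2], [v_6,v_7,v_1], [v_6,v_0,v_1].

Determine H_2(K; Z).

Take the total order v_0 < v_1 < v_2 < v_3 < v_4 < v_5 < v_6 < v_7 on the vertex set. Then K (dimension 2) consists of the simplices:

  0-simplices (8): [v_0], [v_1], [v_2], [v_3], [v_4], [v_5], [v_6], [v_7]
  1-simplices (12): [v_0,v_1], [v_0,v_6], [v_0,v_7], [v_1,v_6], [v_1,v_7], [v_2,v_3], [v_2,v_4], [v_2,v_5], [v_3,v_4], [v_3,v_5], [v_4,v_5], [v_6,v_7]
  2-simplices (8): [v_0,v_1,v_6], [v_0,v_1,v_7], [v_0,v_6,v_7], [v_1,v_6,v_7], [v_2,v_3,v_4], [v_2,v_3,v_5], [v_2,v_4,v_5], [v_3,v_4,v_5]

so the chain groups are C_0 ≅ Z^8, C_1 ≅ Z^12, C_2 ≅ Z^8.

Boundary ∂_1: C_1 → C_0 sends each edge [p,q] (with p < q) to q − p.
The 8×12 boundary matrix has rank 6 and Smith normal form diag(1,1,1,1,1,1).

Boundary ∂_2: C_2 → C_1 sends each 2-simplex [p,q,r] to [q,r] − [p,r] + [p,q]. For instance
  ∂[v_3,v_4,v_5] = [v_4,v_5] − [v_3,v_5] + [v_3,v_4],
  ∂[v_2,v_3,v_5] = [v_3,v_5] − [v_2,v_5] + [v_2,v_3].
The 12×8 boundary matrix has rank 6 and Smith normal form diag(1,1,1,1,1,1).

Computing H_k = (kernel of ∂_k) / (image of ∂_{k+1}):

  H_2: rank ker ∂_2 − rank ∂_3 = (8 − 6) − 0 = 2, and there is no ∂_3, so H_2 = Z^2.

H_2 = Z^2.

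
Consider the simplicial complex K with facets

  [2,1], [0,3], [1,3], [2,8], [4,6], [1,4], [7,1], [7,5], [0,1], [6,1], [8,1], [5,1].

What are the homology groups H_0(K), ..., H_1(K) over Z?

H_0 = Z,  H_1 = Z^4.

We work with the vertex ordering 0 < 1 < 2 < 3 < 4 < 5 < 6 < 7 < 8. The simplices of K, each written with vertices in increasing order, are:

  0-simplices (9): [0], [1], [2], [3], [4], [5], [6], [7], [8]
  1-simplices (12): [0,1], [0,3], [1,2], [1,3], [1,4], [1,5], [1,6], [1,7], [1,8], [2,8], [4,6], [5,7]

giving chain groups C_0 ≅ Z^9, C_1 ≅ Z^12.

Boundary ∂_1: C_1 → C_0 is given by ∂[p,q] = [q] − [p].
The resulting 9×12 matrix has rank 8, and its Smith normal form has invariant factors (1,1,1,1,1,1,1,1).

Now H_k = ker ∂_k / im ∂_{k+1}, so:

  H_0: rank C_0 − rank ∂_1 = 9 − 8 = 1, and the invariant factors of ∂_1 are all 1, so H_0 ≅ Z.
  H_1: rank ker ∂_1 − rank ∂_2 = (12 − 8) − 0 = 4, and there is no ∂_2, so H_1 ≅ Z^4.

As a check, the Euler characteristic is 9 − 12 = -3, which agrees with 1 − 4 = -3.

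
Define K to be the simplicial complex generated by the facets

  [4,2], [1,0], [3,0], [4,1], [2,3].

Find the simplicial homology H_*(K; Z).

Take the total order 0 < 1 < 2 < 3 < 4 on the vertex set. Then K (dimension 1) consists of the simplices:

  0-simplices (5): [0], [1], [2], [3], [4]
  1-simplices (5): [0,1], [0,3], [1,4], [2,3], [2,4]

so the chain groups are C_0 ≅ Z^5, C_1 ≅ Z^5.

The boundary map ∂_1: C_1 → C_0 maps an edge to its endpoints' difference, ∂[p,q] = q − p.
The resulting 5×5 matrix has rank 4, and its Smith normal form has invariant factors (1,1,1,1).

From H_k ≅ ker(∂_k) / im(∂_{k+1}) we obtain:

  H_0: rank C_0 − rank ∂_1 = 5 − 4 = 1, and the invariant factors of ∂_1 are all 1, so H_0 ≅ Z.
  H_1: rank ker ∂_1 − rank ∂_2 = (5 − 4) − 0 = 1, and there is no ∂_2, so H_1 ≅ Z.

(K is a triangulation of the circle S^1.)

H_0 ≅ Z,  H_1 ≅ Z.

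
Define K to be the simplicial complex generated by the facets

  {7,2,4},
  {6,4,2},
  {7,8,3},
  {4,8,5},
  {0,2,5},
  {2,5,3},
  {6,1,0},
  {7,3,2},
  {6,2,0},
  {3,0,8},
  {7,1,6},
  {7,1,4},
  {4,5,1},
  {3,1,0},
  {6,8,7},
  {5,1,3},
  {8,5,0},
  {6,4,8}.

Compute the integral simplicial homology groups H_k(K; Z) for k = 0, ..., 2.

H_0 ≅ Z,  H_1 ≅ Z ⊕ Z_2,  H_2 = 0.

Take the total order 0 < 1 < 2 < 3 < 4 < 5 < 6 < 7 < 8 on the vertex set. Then K (dimension 2) consists of the simplices:

  0-simplices (9): [0], [1], [2], [3], [4], [5], [6], [7], [8]
  1-simplices (27): (27 of them)
  2-simplices (18): [0,1,3], [0,1,6], [0,2,5], [0,2,6], [0,3,8], [0,5,8], [1,3,5], [1,4,5], [1,4,7], [1,6,7], [2,3,5], [2,3,7], [2,4,6], [2,4,7], [3,7,8], [4,5,8], [4,6,8], [6,7,8]

Hence C_0 ≅ Z^9, C_1 ≅ Z^27, C_2 ≅ Z^18.

The boundary map ∂_1: C_1 → C_0 maps an edge to its endpoints' difference, ∂[p,q] = q − p.
The 9×27 boundary matrix has rank 8 and Smith normal form diag(1,1,1,1,1,1,1,1).

The boundary map ∂_2: C_2 → C_1 acts by ∂[p,q,r] = [q,r] − [p,r] + [p,q]. For instance
  ∂[4,5,8] = [5,8] − [4,8] + [4,5],
  ∂[0,2,5] = [2,5] − [0,5] + [0,2].
This gives a 27×18 integer matrix of rank 18; reducing to Smith normal form yields diagonal entries (1,1,1,1,1,1,1,1,1,1,1,1,1,1,1,1,1,2).

Reading off H_k = ker ∂_k / im ∂_{k+1}:

  H_0: rank C_0 − rank ∂_1 = 9 − 8 = 1, and the invariant factors of ∂_1 are all 1, so H_0 = Z.
  H_1: rank ker ∂_1 − rank ∂_2 = (27 − 8) − 18 = 1, and ∂_2 has invariant factor 2 > 1, so H_1 = Z ⊕ Z_2.
  H_2: rank ker ∂_2 − rank ∂_3 = (18 − 18) − 0 = 0, and there is no ∂_3, so H_2 = 0.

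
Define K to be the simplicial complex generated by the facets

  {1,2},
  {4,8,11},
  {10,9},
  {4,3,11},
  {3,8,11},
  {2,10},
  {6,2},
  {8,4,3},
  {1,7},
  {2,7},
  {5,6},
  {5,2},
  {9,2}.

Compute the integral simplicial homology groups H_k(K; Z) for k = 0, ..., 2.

H_0 = Z^2,  H_1 = Z^3,  H_2 = Z.

Take the total order 1 < 2 < 3 < 4 < 5 < 6 < 7 < 8 < 9 < 10 < 11 on the vertex set. Then K (dimension 2) consists of the simplices:

  0-simplices (11): [1], [2], [3], [4], [5], [6], [7], [8], [9], [10], [11]
  1-simplices (15): [1,2], [1,7], [2,5], [2,6], [2,7], [2,9], [2,10], [3,4], [3,8], [3,11], [4,8], [4,11], [5,6], [8,11], [9,10]
  2-simplices (4): [3,4,8], [3,4,11], [3,8,11], [4,8,11]

giving chain groups C_0 ≅ Z^11, C_1 ≅ Z^15, C_2 ≅ Z^4.

The boundary map ∂_1: C_1 → C_0 maps an edge to its endpoints' difference, ∂[p,q] = q − p.
The resulting 11×15 matrix has rank 9, and its Smith normal form has invariant factors (1,1,1,1,1,1,1,1,1).

∂_2: C_2 → C_1 sends each 2-simplex [p,q,r] to [q,r] − [p,r] + [p,q]. For instance
  ∂[3,4,8] = [4,8] − [3,8] + [3,4],
  ∂[3,8,11] = [8,11] − [3,11] + [3,8].
As a 15×4 matrix over Z this has rank 3, with invariant factors (1,1,1).

Now H_k = ker ∂_k / im ∂_{k+1}, so:

  H_0: rank C_0 − rank ∂_1 = 11 − 9 = 2, and the invariant factors of ∂_1 are all 1, so H_0 = Z^2.
  H_1: rank ker ∂_1 − rank ∂_2 = (15 − 9) − 3 = 3, and the invariant factors of ∂_2 are all 1, so H_1 = Z^3.
  H_2: rank ker ∂_2 − rank ∂_3 = (4 − 3) − 0 = 1, and there is no ∂_3, so H_2 = Z.

As a check, the Euler characteristic is 11 − 15 + 4 = 0, which agrees with 2 − 3 + 1 = 0.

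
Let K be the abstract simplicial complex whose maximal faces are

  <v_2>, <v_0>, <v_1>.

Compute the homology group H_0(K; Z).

H_0 = Z^3.

Order the vertices as v_0 < v_1 < v_2. Listing each simplex with vertices in this order, K has dimension 0 with simplices:

  0-simplices (3): [v_0], [v_1], [v_2]

Hence C_0 ≅ Z^3.

Computing H_k = (kernel of ∂_k) / (image of ∂_{k+1}):

  H_0: rank C_0 − rank ∂_1 = 3 − 0 = 3, and there is no ∂_1, so H_0 ≅ Z^3.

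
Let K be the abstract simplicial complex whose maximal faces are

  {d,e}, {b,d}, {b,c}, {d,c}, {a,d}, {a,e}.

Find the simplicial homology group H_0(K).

H_0 = Z.

Fix the vertex order a < b < c < d < e and write every simplex with vertices in increasing order. Then dim K = 1 and the simplices of K are:

  0-simplices (5): a, b, c, d, e
  1-simplices (6): ad, ae, bc, bd, cd, de

so the chain groups are C_0 ≅ Z^5, C_1 ≅ Z^6.

The boundary map ∂_1: C_1 → C_0 is given by ∂[p,q] = [q] − [p].
The 5×6 boundary matrix has rank 4 and Smith normal form diag(1,1,1,1).

Reading off H_k = ker ∂_k / im ∂_{k+1}:

  H_0: rank C_0 − rank ∂_1 = 5 − 4 = 1, and the invariant factors of ∂_1 are all 1, so H_0 ≅ Z.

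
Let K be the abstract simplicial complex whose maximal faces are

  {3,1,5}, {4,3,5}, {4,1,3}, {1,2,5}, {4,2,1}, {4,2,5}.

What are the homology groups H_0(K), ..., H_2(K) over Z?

K has 5 vertices, 9 edges, 6 triangles.
rank ∂_0 = 0, rank ∂_1 = 4 ⇒ b_0 = 5 − 0 − 4 = 1; all invariant factors of ∂_1 are 1 so no torsion. So H_0 ≅ Z.
rank ∂_1 = 4, rank ∂_2 = 5 ⇒ b_1 = 9 − 4 − 5 = 0; all invariant factors of ∂_2 are 1 so no torsion. So H_1 ≅ 0.
rank ∂_2 = 5, rank ∂_3 = 0 ⇒ b_2 = 6 − 5 − 0 = 1. So H_2 ≅ Z.

H_0 = Z,  H_1 = 0,  H_2 = Z.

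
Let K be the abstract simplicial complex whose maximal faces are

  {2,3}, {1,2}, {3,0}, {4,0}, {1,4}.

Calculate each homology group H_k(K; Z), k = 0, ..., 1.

H_0 = Z,  H_1 = Z.

Take the total order 0 < 1 < 2 < 3 < 4 on the vertex set. Then K (dimension 1) consists of the simplices:

  0-simplices (5): [0], [1], [2], [3], [4]
  1-simplices (5): [0,3], [0,4], [1,2], [1,4], [2,3]

Hence C_0 ≅ Z^5, C_1 ≅ Z^5.

The boundary map ∂_1: C_1 → C_0 is given by ∂[p,q] = [q] − [p]. For instance
  ∂[1,2] = [2] − [1].
The 5×5 boundary matrix has rank 4 and Smith normal form diag(1,1,1,1).

From H_k ≅ ker(∂_k) / im(∂_{k+1}) we obtain:

  H_0: rank C_0 − rank ∂_1 = 5 − 4 = 1, and the invariant factors of ∂_1 are all 1, so H_0 ≅ Z.
  H_1: rank ker ∂_1 − rank ∂_2 = (5 − 4) − 0 = 1, and there is no ∂_2, so H_1 ≅ Z.

(K is a triangulation of the circle S^1.)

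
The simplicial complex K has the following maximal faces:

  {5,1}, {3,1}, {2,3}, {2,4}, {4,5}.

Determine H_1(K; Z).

H_1 ≅ Z.

Fix the vertex order 1 < 2 < 3 < 4 < 5 and write every simplex with vertices in increasing order. Then dim K = 1 and the simplices of K are:

  0-simplices (5): [1], [2], [3], [4], [5]
  1-simplices (5): [1,3], [1,5], [2,3], [2,4], [4,5]

giving chain groups C_0 ≅ Z^5, C_1 ≅ Z^5.

Boundary ∂_1: C_1 → C_0 is given by ∂[p,q] = [q] − [p]. For instance
  ∂[2,3] = [3] − [2].
The resulting 5×5 matrix has rank 4, and its Smith normal form has invariant factors (1,1,1,1).

Reading off H_k = ker ∂_k / im ∂_{k+1}:

  H_1: rank ker ∂_1 − rank ∂_2 = (5 − 4) − 0 = 1, and there is no ∂_2, so H_1 ≅ Z.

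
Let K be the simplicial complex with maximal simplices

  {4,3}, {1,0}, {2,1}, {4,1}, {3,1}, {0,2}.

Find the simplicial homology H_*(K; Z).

We work with the vertex ordering 0 < 1 < 2 < 3 < 4. The simplices of K, each written with vertices in increasing order, are:

  0-simplices (5): [0], [1], [2], [3], [4]
  1-simplices (6): [0,1], [0,2], [1,2], [1,3], [1,4], [3,4]

Hence C_0 ≅ Z^5, C_1 ≅ Z^6.

The boundary map ∂_1: C_1 → C_0 sends each edge [p,q] (with p < q) to q − p. For instance
  ∂[3,4] = [4] − [3].
The 5×6 boundary matrix has rank 4 and Smith normal form diag(1,1,1,1).

Computing H_k = (kernel of ∂_k) / (image of ∂_{k+1}):

  H_0: rank C_0 − rank ∂_1 = 5 − 4 = 1, and the invariant factors of ∂_1 are all 1, so H_0 = Z.
  H_1: rank ker ∂_1 − rank ∂_2 = (6 − 4) − 0 = 2, and there is no ∂_2, so H_1 = Z^2.

H_0 ≅ Z,  H_1 ≅ Z^2.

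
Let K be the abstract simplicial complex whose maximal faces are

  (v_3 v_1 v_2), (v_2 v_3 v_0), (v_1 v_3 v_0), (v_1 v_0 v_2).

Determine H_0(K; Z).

K has 4 vertices, 6 edges, 4 triangles.
rank ∂_0 = 0, rank ∂_1 = 3 ⇒ b_0 = 4 − 0 − 3 = 1; all invariant factors of ∂_1 are 1 so no torsion. So H_0 = Z.

H_0 = Z.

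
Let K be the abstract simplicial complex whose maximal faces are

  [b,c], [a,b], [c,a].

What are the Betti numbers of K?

b_0 = 1, b_1 = 1.

K has 3 vertices, 3 edges.
rank ∂_0 = 0, rank ∂_1 = 2 ⇒ b_0 = 3 − 0 − 2 = 1; all invariant factors of ∂_1 are 1 so no torsion. So H_0 = Z.
rank ∂_1 = 2, rank ∂_2 = 0 ⇒ b_1 = 3 − 2 − 0 = 1. So H_1 = Z.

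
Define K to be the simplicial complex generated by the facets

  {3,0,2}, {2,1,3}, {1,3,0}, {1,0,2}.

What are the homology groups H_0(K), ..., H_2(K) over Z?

H_0 ≅ Z,  H_1 = 0,  H_2 ≅ Z.

K has 4 vertices, 6 edges, 4 triangles.
rank ∂_0 = 0, rank ∂_1 = 3 ⇒ b_0 = 4 − 0 − 3 = 1; all invariant factors of ∂_1 are 1 so no torsion. So H_0 ≅ Z.
rank ∂_1 = 3, rank ∂_2 = 3 ⇒ b_1 = 6 − 3 − 3 = 0; all invariant factors of ∂_2 are 1 so no torsion. So H_1 ≅ 0.
rank ∂_2 = 3, rank ∂_3 = 0 ⇒ b_2 = 4 − 3 − 0 = 1. So H_2 ≅ Z.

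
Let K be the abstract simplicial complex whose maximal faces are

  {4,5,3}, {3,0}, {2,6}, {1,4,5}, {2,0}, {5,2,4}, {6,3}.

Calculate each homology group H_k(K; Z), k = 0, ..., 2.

We work with the vertex ordering 0 < 1 < 2 < 3 < 4 < 5 < 6. The simplices of K, each written with vertices in increasing order, are:

  0-simplices (7): [0], [1], [2], [3], [4], [5], [6]
  1-simplices (11): [0,2], [0,3], [1,4], [1,5], [2,4], [2,5], [2,6], [3,4], [3,5], [3,6], [4,5]
  2-simplices (3): [1,4,5], [2,4,5], [3,4,5]

Hence C_0 ≅ Z^7, C_1 ≅ Z^11, C_2 ≅ Z^3.

Boundary ∂_1: C_1 → C_0 sends each edge [p,q] (with p < q) to q − p.
The 7×11 boundary matrix has rank 6 and Smith normal form diag(1,1,1,1,1,1).

∂_2: C_2 → C_1 acts by ∂[p,q,r] = [q,r] − [p,r] + [p,q]. For instance
  ∂[3,4,5] = [4,5] − [3,5] + [3,4],
  ∂[2,4,5] = [4,5] − [2,5] + [2,4].
The resulting 11×3 matrix has rank 3, and its Smith normal form has invariant factors (1,1,1).

From H_k ≅ ker(∂_k) / im(∂_{k+1}) we obtain:

  H_0: rank C_0 − rank ∂_1 = 7 − 6 = 1, and the invariant factors of ∂_1 are all 1, so H_0 = Z.
  H_1: rank ker ∂_1 − rank ∂_2 = (11 − 6) − 3 = 2, and the invariant factors of ∂_2 are all 1, so H_1 = Z^2.
  H_2: rank ker ∂_2 − rank ∂_3 = (3 − 3) − 0 = 0, and there is no ∂_3, so H_2 = 0.

As a check, the Euler characteristic is 7 − 11 + 3 = -1, which agrees with 1 − 2 + 0 = -1.

H_0 = Z,  H_1 = Z^2,  H_2 = 0.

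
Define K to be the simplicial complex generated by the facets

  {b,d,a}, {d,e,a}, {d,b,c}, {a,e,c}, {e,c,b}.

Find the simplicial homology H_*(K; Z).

H_0 = Z,  H_1 = Z,  H_2 = 0.

Fix the vertex order a < b < c < d < e and write every simplex with vertices in increasing order. Then dim K = 2 and the simplices of K are:

  0-simplices (5): a, b, c, d, e
  1-simplices (10): ab, ac, ad, ae, bc, bd, be, cd, ce, de
  2-simplices (5): abd, ace, ade, bcd, bce

so the chain groups are C_0 ≅ Z^5, C_1 ≅ Z^10, C_2 ≅ Z^5.

∂_1: C_1 → C_0 sends each edge [p,q] (with p < q) to q − p. For instance
  ∂ac = c − a.
As a 5×10 matrix over Z this has rank 4, with invariant factors (1,1,1,1).

Boundary ∂_2: C_2 → C_1 maps a triangle to the signed sum of its edges. For instance
  ∂ade = de − ae + ad,
  ∂bcd = cd − bd + bc.
The resulting 10×5 matrix has rank 5, and its Smith normal form has invariant factors (1,1,1,1,1).

Reading off H_k = ker ∂_k / im ∂_{k+1}:

  H_0: rank C_0 − rank ∂_1 = 5 − 4 = 1, and the invariant factors of ∂_1 are all 1, so H_0 ≅ Z.
  H_1: rank ker ∂_1 − rank ∂_2 = (10 − 4) − 5 = 1, and the invariant factors of ∂_2 are all 1, so H_1 ≅ Z.
  H_2: rank ker ∂_2 − rank ∂_3 = (5 − 5) − 0 = 0, and there is no ∂_3, so H_2 ≅ 0.

(K is a triangulation of the Möbius band.)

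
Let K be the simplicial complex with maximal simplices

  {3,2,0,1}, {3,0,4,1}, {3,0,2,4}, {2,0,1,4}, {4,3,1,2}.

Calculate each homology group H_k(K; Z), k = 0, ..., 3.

K has 5 vertices, 10 edges, 10 triangles, 5 3-simplices.
rank ∂_0 = 0, rank ∂_1 = 4 ⇒ b_0 = 5 − 0 − 4 = 1; all invariant factors of ∂_1 are 1 so no torsion. So H_0 = Z.
rank ∂_1 = 4, rank ∂_2 = 6 ⇒ b_1 = 10 − 4 − 6 = 0; all invariant factors of ∂_2 are 1 so no torsion. So H_1 = 0.
rank ∂_2 = 6, rank ∂_3 = 4 ⇒ b_2 = 10 − 6 − 4 = 0; all invariant factors of ∂_3 are 1 so no torsion. So H_2 = 0.
rank ∂_3 = 4, rank ∂_4 = 0 ⇒ b_3 = 5 − 4 − 0 = 1. So H_3 = Z.

H_0 = Z,  H_1 = 0,  H_2 = 0,  H_3 = Z.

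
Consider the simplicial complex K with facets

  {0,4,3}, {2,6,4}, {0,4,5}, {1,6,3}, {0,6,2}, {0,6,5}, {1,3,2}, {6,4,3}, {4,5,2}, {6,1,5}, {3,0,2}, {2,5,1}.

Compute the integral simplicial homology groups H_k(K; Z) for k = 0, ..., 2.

Take the total order 0 < 1 < 2 < 3 < 4 < 5 < 6 on the vertex set. Then K (dimension 2) consists of the simplices:

  0-simplices (7): [0], [1], [2], [3], [4], [5], [6]
  1-simplices (18): [0,2], [0,3], [0,4], [0,5], [0,6], [1,2], [1,3], [1,5], [1,6], [2,3], [2,4], [2,5], [2,6], [3,4], [3,6], [4,5], [4,6], [5,6]
  2-simplices (12): [0,2,3], [0,2,6], [0,3,4], [0,4,5], [0,5,6], [1,2,3], [1,2,5], [1,3,6], [1,5,6], [2,4,5], [2,4,6], [3,4,6]

giving chain groups C_0 ≅ Z^7, C_1 ≅ Z^18, C_2 ≅ Z^12.

The boundary map ∂_1: C_1 → C_0 is given by ∂[p,q] = [q] − [p]. For instance
  ∂[2,3] = [3] − [2].
This gives a 7×18 integer matrix of rank 6; reducing to Smith normal form yields diagonal entries (1,1,1,1,1,1).

The boundary map ∂_2: C_2 → C_1 sends each 2-simplex [p,q,r] to [q,r] − [p,r] + [p,q]. For instance
  ∂[2,4,6] = [4,6] − [2,6] + [2,4],
  ∂[0,3,4] = [3,4] − [0,4] + [0,3].
The resulting 18×12 matrix has rank 12, and its Smith normal form has invariant factors (1,1,1,1,1,1,1,1,1,1,1,2).

Now H_k = ker ∂_k / im ∂_{k+1}, so:

  H_0: rank C_0 − rank ∂_1 = 7 − 6 = 1, and the invariant factors of ∂_1 are all 1, so H_0 = Z.
  H_1: rank ker ∂_1 − rank ∂_2 = (18 − 6) − 12 = 0, and ∂_2 has invariant factor 2 > 1, so H_1 = Z/2.
  H_2: rank ker ∂_2 − rank ∂_3 = (12 − 12) − 0 = 0, and there is no ∂_3, so H_2 = 0.

As a check, the Euler characteristic is 7 − 18 + 12 = 1, which agrees with 1 − 0 + 0 = 1.
(K is a triangulation of the real projective plane RP^2.)

H_0 ≅ Z,  H_1 ≅ Z/2,  H_2 = 0.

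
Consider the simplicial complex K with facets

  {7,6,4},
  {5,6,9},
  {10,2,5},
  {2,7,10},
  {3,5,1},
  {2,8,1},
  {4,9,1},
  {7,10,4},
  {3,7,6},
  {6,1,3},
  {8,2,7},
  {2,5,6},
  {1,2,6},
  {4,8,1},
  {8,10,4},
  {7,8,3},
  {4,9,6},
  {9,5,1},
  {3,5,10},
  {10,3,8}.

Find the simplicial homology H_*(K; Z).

H_0 = Z,  H_1 = Z ⊕ Z/2Z,  H_2 = 0.

We work with the vertex ordering 1 < 2 < 3 < 4 < 5 < 6 < 7 < 8 < 9 < 10. The simplices of K, each written with vertices in increasing order, are:

  0-simplices (10): [1], [2], [3], [4], [5], [6], [7], [8], [9], [10]
  1-simplices (30): (30 of them)
  2-simplices (20): (20 of them)

so the chain groups are C_0 ≅ Z^10, C_1 ≅ Z^30, C_2 ≅ Z^20.

The boundary map ∂_1: C_1 → C_0 is given by ∂[p,q] = [q] − [p]. For instance
  ∂[6,7] = [7] − [6].
The resulting 10×30 matrix has rank 9, and its Smith normal form has invariant factors (1,1,1,1,1,1,1,1,1).

∂_2: C_2 → C_1 sends each 2-simplex [p,q,r] to [q,r] − [p,r] + [p,q]. For instance
  ∂[1,4,9] = [4,9] − [1,9] + [1,4],
  ∂[2,7,10] = [7,10] − [2,10] + [2,7].
The 30×20 boundary matrix has rank 20 and Smith normal form diag(1,1,1,1,1,1,1,1,1,1,1,1,1,1,1,1,1,1,1,2).

Reading off H_k = ker ∂_k / im ∂_{k+1}:

  H_0: rank C_0 − rank ∂_1 = 10 − 9 = 1, and the invariant factors of ∂_1 are all 1, so H_0 ≅ Z.
  H_1: rank ker ∂_1 − rank ∂_2 = (30 − 9) − 20 = 1, and ∂_2 has invariant factor 2 > 1, so H_1 ≅ Z ⊕ Z/2Z.
  H_2: rank ker ∂_2 − rank ∂_3 = (20 − 20) − 0 = 0, and there is no ∂_3, so H_2 ≅ 0.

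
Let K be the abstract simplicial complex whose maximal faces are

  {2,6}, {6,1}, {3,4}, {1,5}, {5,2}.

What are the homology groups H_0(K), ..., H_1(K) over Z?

Take the total order 1 < 2 < 3 < 4 < 5 < 6 on the vertex set. Then K (dimension 1) consists of the simplices:

  0-simplices (6): [1], [2], [3], [4], [5], [6]
  1-simplices (5): [1,5], [1,6], [2,5], [2,6], [3,4]

Hence C_0 ≅ Z^6, C_1 ≅ Z^5.

The boundary map ∂_1: C_1 → C_0 sends each edge [p,q] (with p < q) to q − p. For instance
  ∂[2,5] = [5] − [2].
This gives a 6×5 integer matrix of rank 4; reducing to Smith normal form yields diagonal entries (1,1,1,1).

From H_k ≅ ker(∂_k) / im(∂_{k+1}) we obtain:

  H_0: rank C_0 − rank ∂_1 = 6 − 4 = 2, and the invariant factors of ∂_1 are all 1, so H_0 ≅ Z^2.
  H_1: rank ker ∂_1 − rank ∂_2 = (5 − 4) − 0 = 1, and there is no ∂_2, so H_1 ≅ Z.

As a check, the Euler characteristic is 6 − 5 = 1, which agrees with 2 − 1 = 1.
(K is a triangulation of the disjoint union of the circle S^1 and the 1-simplex.)

H_0 ≅ Z^2,  H_1 ≅ Z.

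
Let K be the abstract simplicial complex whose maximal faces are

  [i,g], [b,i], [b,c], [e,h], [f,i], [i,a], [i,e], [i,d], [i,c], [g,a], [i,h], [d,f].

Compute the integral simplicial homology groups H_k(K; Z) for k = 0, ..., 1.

H_0 ≅ Z,  H_1 ≅ Z^4.

Order the vertices as a < b < c < d < e < f < g < h < i. Listing each simplex with vertices in this order, K has dimension 1 with simplices:

  0-simplices (9): a, b, c, d, e, f, g, h, i
  1-simplices (12): ag, ai, bc, bi, ci, df, di, eh, ei, fi, gi, hi

giving chain groups C_0 ≅ Z^9, C_1 ≅ Z^12.

∂_1: C_1 → C_0 is given by ∂[p,q] = [q] − [p]. For instance
  ∂di = i − d.
The 9×12 boundary matrix has rank 8 and Smith normal form diag(1,1,1,1,1,1,1,1).

Computing H_k = (kernel of ∂_k) / (image of ∂_{k+1}):

  H_0: rank C_0 − rank ∂_1 = 9 − 8 = 1, and the invariant factors of ∂_1 are all 1, so H_0 ≅ Z.
  H_1: rank ker ∂_1 − rank ∂_2 = (12 − 8) − 0 = 4, and there is no ∂_2, so H_1 ≅ Z^4.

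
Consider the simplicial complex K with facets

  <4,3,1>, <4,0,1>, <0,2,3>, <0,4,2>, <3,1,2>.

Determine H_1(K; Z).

H_1 = Z.

We work with the vertex ordering 0 < 1 < 2 < 3 < 4. The simplices of K, each written with vertices in increasing order, are:

  0-simplices (5): [0], [1], [2], [3], [4]
  1-simplices (10): [0,1], [0,2], [0,3], [0,4], [1,2], [1,3], [1,4], [2,3], [2,4], [3,4]
  2-simplices (5): [0,1,4], [0,2,3], [0,2,4], [1,2,3], [1,3,4]

Hence C_0 ≅ Z^5, C_1 ≅ Z^10, C_2 ≅ Z^5.

The boundary map ∂_1: C_1 → C_0 maps an edge to its endpoints' difference, ∂[p,q] = q − p.
The resulting 5×10 matrix has rank 4, and its Smith normal form has invariant factors (1,1,1,1).

The boundary map ∂_2: C_2 → C_1 maps a triangle to the signed sum of its edges. For instance
  ∂[0,2,3] = [2,3] − [0,3] + [0,2],
  ∂[1,2,3] = [2,3] − [1,3] + [1,2].
This gives a 10×5 integer matrix of rank 5; reducing to Smith normal form yields diagonal entries (1,1,1,1,1).

Computing H_k = (kernel of ∂_k) / (image of ∂_{k+1}):

  H_1: rank ker ∂_1 − rank ∂_2 = (10 − 4) − 5 = 1, and the invariant factors of ∂_2 are all 1, so H_1 = Z.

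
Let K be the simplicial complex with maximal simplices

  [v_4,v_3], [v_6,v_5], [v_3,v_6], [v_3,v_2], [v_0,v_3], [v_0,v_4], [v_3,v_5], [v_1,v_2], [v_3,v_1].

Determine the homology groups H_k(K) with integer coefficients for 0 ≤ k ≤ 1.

Order the vertices as v_0 < v_1 < v_2 < v_3 < v_4 < v_5 < v_6. Listing each simplex with vertices in this order, K has dimension 1 with simplices:

  0-simplices (7): [v_0], [v_1], [v_2], [v_3], [v_4], [v_5], [v_6]
  1-simplices (9): [v_0,v_3], [v_0,v_4], [v_1,v_2], [v_1,v_3], [v_2,v_3], [v_3,v_4], [v_3,v_5], [v_3,v_6], [v_5,v_6]

Hence C_0 ≅ Z^7, C_1 ≅ Z^9.

Boundary ∂_1: C_1 → C_0 maps an edge to its endpoints' difference, ∂[p,q] = q − p. For instance
  ∂[v_3,v_5] = [v_5] − [v_3].
The 7×9 boundary matrix has rank 6 and Smith normal form diag(1,1,1,1,1,1).

Reading off H_k = ker ∂_k / im ∂_{k+1}:

  H_0: rank C_0 − rank ∂_1 = 7 − 6 = 1, and the invariant factors of ∂_1 are all 1, so H_0 ≅ Z.
  H_1: rank ker ∂_1 − rank ∂_2 = (9 − 6) − 0 = 3, and there is no ∂_2, so H_1 ≅ Z^3.

(K is a triangulation of a wedge of 3 circles.)

H_0 ≅ Z,  H_1 ≅ Z^3.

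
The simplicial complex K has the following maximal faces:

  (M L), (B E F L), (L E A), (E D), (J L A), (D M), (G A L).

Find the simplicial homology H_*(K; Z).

H_0 ≅ Z,  H_1 ≅ Z,  H_2 = 0,  H_3 = 0.

We work with the vertex ordering A < B < D < E < F < G < J < L < M. The simplices of K, each written with vertices in increasing order, are:

  0-simplices (9): A, B, D, E, F, G, J, L, M
  1-simplices (15): AE, AG, AJ, AL, BE, BF, BL, DE, DM, EF, EL, FL, GL, JL, LM
  2-simplices (7): AEL, AGL, AJL, BEF, BEL, BFL, EFL
  3-simplices (1): BEFL

Hence C_0 ≅ Z^9, C_1 ≅ Z^15, C_2 ≅ Z^7, C_3 ≅ Z^1.

The boundary map ∂_1: C_1 → C_0 sends each edge [p,q] (with p < q) to q − p. For instance
  ∂AJ = J − A.
As a 9×15 matrix over Z this has rank 8, with invariant factors (1,1,1,1,1,1,1,1).

Boundary ∂_2: C_2 → C_1 maps a triangle to the signed sum of its edges. For instance
  ∂BEL = EL − BL + BE,
  ∂AJL = JL − AL + AJ.
As a 15×7 matrix over Z this has rank 6, with invariant factors (1,1,1,1,1,1).

Boundary ∂_3: C_3 → C_2 sends each 3-simplex σ to the alternating sum Σ_i (−1)^i (σ with its i-th vertex removed). For instance
  ∂BEFL = EFL − BFL + BEL − BEF.
As a 7×1 matrix over Z this has rank 1, with invariant factors (1).

Reading off H_k = ker ∂_k / im ∂_{k+1}:

  H_0: rank C_0 − rank ∂_1 = 9 − 8 = 1, and the invariant factors of ∂_1 are all 1, so H_0 = Z.
  H_1: rank ker ∂_1 − rank ∂_2 = (15 − 8) − 6 = 1, and the invariant factors of ∂_2 are all 1, so H_1 = Z.
  H_2: rank ker ∂_2 − rank ∂_3 = (7 − 6) − 1 = 0, and the invariant factors of ∂_3 are all 1, so H_2 = 0.
  H_3: rank ker ∂_3 − rank ∂_4 = (1 − 1) − 0 = 0, and there is no ∂_4, so H_3 = 0.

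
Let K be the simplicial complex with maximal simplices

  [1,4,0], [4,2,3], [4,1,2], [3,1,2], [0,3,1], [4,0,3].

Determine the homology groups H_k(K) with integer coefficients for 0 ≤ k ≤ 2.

H_0 = Z,  H_1 = 0,  H_2 = Z.

Order the vertices as 0 < 1 < 2 < 3 < 4. Listing each simplex with vertices in this order, K has dimension 2 with simplices:

  0-simplices (5): [0], [1], [2], [3], [4]
  1-simplices (9): [0,1], [0,3], [0,4], [1,2], [1,3], [1,4], [2,3], [2,4], [3,4]
  2-simplices (6): [0,1,3], [0,1,4], [0,3,4], [1,2,3], [1,2,4], [2,3,4]

giving chain groups C_0 ≅ Z^5, C_1 ≅ Z^9, C_2 ≅ Z^6.

The boundary map ∂_1: C_1 → C_0 maps an edge to its endpoints' difference, ∂[p,q] = q − p. For instance
  ∂[2,4] = [4] − [2].
This gives a 5×9 integer matrix of rank 4; reducing to Smith normal form yields diagonal entries (1,1,1,1).

Boundary ∂_2: C_2 → C_1 maps a triangle to the signed sum of its edges. For instance
  ∂[0,3,4] = [3,4] − [0,4] + [0,3],
  ∂[0,1,3] = [1,3] − [0,3] + [0,1].
As a 9×6 matrix over Z this has rank 5, with invariant factors (1,1,1,1,1).

Reading off H_k = ker ∂_k / im ∂_{k+1}:

  H_0: rank C_0 − rank ∂_1 = 5 − 4 = 1, and the invariant factors of ∂_1 are all 1, so H_0 ≅ Z.
  H_1: rank ker ∂_1 − rank ∂_2 = (9 − 4) − 5 = 0, and the invariant factors of ∂_2 are all 1, so H_1 ≅ 0.
  H_2: rank ker ∂_2 − rank ∂_3 = (6 − 5) − 0 = 1, and there is no ∂_3, so H_2 ≅ Z.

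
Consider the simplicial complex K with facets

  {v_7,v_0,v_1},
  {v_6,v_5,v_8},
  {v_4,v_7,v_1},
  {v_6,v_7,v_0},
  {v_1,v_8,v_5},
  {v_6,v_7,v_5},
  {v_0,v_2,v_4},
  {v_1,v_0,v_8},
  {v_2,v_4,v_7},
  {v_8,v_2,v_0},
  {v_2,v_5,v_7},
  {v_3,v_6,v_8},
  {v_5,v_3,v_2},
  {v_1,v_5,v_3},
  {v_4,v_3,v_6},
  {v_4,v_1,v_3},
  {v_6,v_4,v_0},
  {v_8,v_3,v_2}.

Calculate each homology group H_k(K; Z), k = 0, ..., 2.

H_0 = Z,  H_1 = Z ⊕ Z/2Z,  H_2 = 0.

Order the vertices as v_0 < v_1 < v_2 < v_3 < v_4 < v_5 < v_6 < v_7 < v_8. Listing each simplex with vertices in this order, K has dimension 2 with simplices:

  0-simplices (9): [v_0], [v_1], [v_2], [v_3], [v_4], [v_5], [v_6], [v_7], [v_8]
  1-simplices (27): (27 of them)
  2-simplices (18): (18 of them)

so the chain groups are C_0 ≅ Z^9, C_1 ≅ Z^27, C_2 ≅ Z^18.

Boundary ∂_1: C_1 → C_0 is given by ∂[p,q] = [q] − [p]. For instance
  ∂[v_0,v_6] = [v_6] − [v_0].
The resulting 9×27 matrix has rank 8, and its Smith normal form has invariant factors (1,1,1,1,1,1,1,1).

The boundary map ∂_2: C_2 → C_1 acts by ∂[p,q,r] = [q,r] − [p,r] + [p,q]. For instance
  ∂[v_1,v_4,v_7] = [v_4,v_7] − [v_1,v_7] + [v_1,v_4],
  ∂[v_2,v_5,v_7] = [v_5,v_7] − [v_2,v_7] + [v_2,v_5].
As a 27×18 matrix over Z this has rank 18, with invariant factors (1,1,1,1,1,1,1,1,1,1,1,1,1,1,1,1,1,2).

Computing H_k = (kernel of ∂_k) / (image of ∂_{k+1}):

  H_0: rank C_0 − rank ∂_1 = 9 − 8 = 1, and the invariant factors of ∂_1 are all 1, so H_0 ≅ Z.
  H_1: rank ker ∂_1 − rank ∂_2 = (27 − 8) − 18 = 1, and ∂_2 has invariant factor 2 > 1, so H_1 ≅ Z ⊕ Z/2Z.
  H_2: rank ker ∂_2 − rank ∂_3 = (18 − 18) − 0 = 0, and there is no ∂_3, so H_2 ≅ 0.

As a check, the Euler characteristic is 9 − 27 + 18 = 0, which agrees with 1 − 1 + 0 = 0.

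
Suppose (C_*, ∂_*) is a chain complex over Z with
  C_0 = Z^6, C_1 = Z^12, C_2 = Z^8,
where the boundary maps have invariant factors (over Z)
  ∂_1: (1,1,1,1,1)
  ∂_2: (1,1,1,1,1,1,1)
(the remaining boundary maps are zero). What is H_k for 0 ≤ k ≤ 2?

H_0: b_0 = 6 − 0 − 5 = 1; torsion from ∂_1 factors > 1: none. So H_0 = Z.
H_1: b_1 = 12 − 5 − 7 = 0; torsion from ∂_2 factors > 1: none. So H_1 = 0.
H_2: b_2 = 8 − 7 − 0 = 1; torsion from ∂_3 factors > 1: none. So H_2 = Z.

H_0 = Z,  H_1 = 0,  H_2 = Z.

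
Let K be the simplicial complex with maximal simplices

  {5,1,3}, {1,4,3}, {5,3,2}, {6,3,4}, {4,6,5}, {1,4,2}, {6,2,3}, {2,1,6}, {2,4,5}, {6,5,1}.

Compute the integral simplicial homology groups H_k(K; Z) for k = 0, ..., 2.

H_0 = Z,  H_1 = Z/2,  H_2 = 0.

Order the vertices as 1 < 2 < 3 < 4 < 5 < 6. Listing each simplex with vertices in this order, K has dimension 2 with simplices:

  0-simplices (6): [1], [2], [3], [4], [5], [6]
  1-simplices (15): [1,2], [1,3], [1,4], [1,5], [1,6], [2,3], [2,4], [2,5], [2,6], [3,4], [3,5], [3,6], [4,5], [4,6], [5,6]
  2-simplices (10): [1,2,4], [1,2,6], [1,3,4], [1,3,5], [1,5,6], [2,3,5], [2,3,6], [2,4,5], [3,4,6], [4,5,6]

giving chain groups C_0 ≅ Z^6, C_1 ≅ Z^15, C_2 ≅ Z^10.

∂_1: C_1 → C_0 is given by ∂[p,q] = [q] − [p]. For instance
  ∂[2,6] = [6] − [2].
This gives a 6×15 integer matrix of rank 5; reducing to Smith normal form yields diagonal entries (1,1,1,1,1).

∂_2: C_2 → C_1 sends each 2-simplex [p,q,r] to [q,r] − [p,r] + [p,q]. For instance
  ∂[1,5,6] = [5,6] − [1,6] + [1,5],
  ∂[2,4,5] = [4,5] − [2,5] + [2,4].
The 15×10 boundary matrix has rank 10 and Smith normal form diag(1,1,1,1,1,1,1,1,1,2).

Now H_k = ker ∂_k / im ∂_{k+1}, so:

  H_0: rank C_0 − rank ∂_1 = 6 − 5 = 1, and the invariant factors of ∂_1 are all 1, so H_0 ≅ Z.
  H_1: rank ker ∂_1 − rank ∂_2 = (15 − 5) − 10 = 0, and ∂_2 has invariant factor 2 > 1, so H_1 ≅ Z/2.
  H_2: rank ker ∂_2 − rank ∂_3 = (10 − 10) − 0 = 0, and there is no ∂_3, so H_2 ≅ 0.

As a check, the Euler characteristic is 6 − 15 + 10 = 1, which agrees with 1 − 0 + 0 = 1.
(K is a triangulation of the real projective plane RP^2.)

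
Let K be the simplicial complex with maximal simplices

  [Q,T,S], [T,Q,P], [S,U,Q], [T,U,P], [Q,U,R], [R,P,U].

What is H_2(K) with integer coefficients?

Take the total order P < Q < R < S < T < U on the vertex set. Then K (dimension 2) consists of the simplices:

  0-simplices (6): P, Q, R, S, T, U
  1-simplices (12): PQ, PR, PT, PU, QR, QS, QT, QU, RU, ST, SU, TU
  2-simplices (6): PQT, PRU, PTU, QRU, QST, QSU

Hence C_0 ≅ Z^6, C_1 ≅ Z^12, C_2 ≅ Z^6.

∂_1: C_1 → C_0 sends each edge [p,q] (with p < q) to q − p.
This gives a 6×12 integer matrix of rank 5; reducing to Smith normal form yields diagonal entries (1,1,1,1,1).

The boundary map ∂_2: C_2 → C_1 acts by ∂[p,q,r] = [q,r] − [p,r] + [p,q]. For instance
  ∂PRU = RU − PU + PR,
  ∂QRU = RU − QU + QR.
This gives a 12×6 integer matrix of rank 6; reducing to Smith normal form yields diagonal entries (1,1,1,1,1,1).

Now H_k = ker ∂_k / im ∂_{k+1}, so:

  H_2: rank ker ∂_2 − rank ∂_3 = (6 − 6) − 0 = 0, and there is no ∂_3, so H_2 = 0.

(K is a triangulation of the cylinder S^1 x I.)

H_2 = 0.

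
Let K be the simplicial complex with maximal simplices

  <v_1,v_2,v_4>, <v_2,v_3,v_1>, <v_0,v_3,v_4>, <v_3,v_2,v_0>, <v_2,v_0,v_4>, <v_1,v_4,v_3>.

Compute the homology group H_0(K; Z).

H_0 ≅ Z.

Take the total order v_0 < v_1 < v_2 < v_3 < v_4 on the vertex set. Then K (dimension 2) consists of the simplices:

  0-simplices (5): [v_0], [v_1], [v_2], [v_3], [v_4]
  1-simplices (9): [v_0,v_2], [v_0,v_3], [v_0,v_4], [v_1,v_2], [v_1,v_3], [v_1,v_4], [v_2,v_3], [v_2,v_4], [v_3,v_4]
  2-simplices (6): [v_0,v_2,v_3], [v_0,v_2,v_4], [v_0,v_3,v_4], [v_1,v_2,v_3], [v_1,v_2,v_4], [v_1,v_3,v_4]

so the chain groups are C_0 ≅ Z^5, C_1 ≅ Z^9, C_2 ≅ Z^6.

The boundary map ∂_1: C_1 → C_0 sends each edge [p,q] (with p < q) to q − p.
This gives a 5×9 integer matrix of rank 4; reducing to Smith normal form yields diagonal entries (1,1,1,1).

The boundary map ∂_2: C_2 → C_1 sends each 2-simplex [p,q,r] to [q,r] − [p,r] + [p,q]. For instance
  ∂[v_1,v_3,v_4] = [v_3,v_4] − [v_1,v_4] + [v_1,v_3],
  ∂[v_1,v_2,v_4] = [v_2,v_4] − [v_1,v_4] + [v_1,v_2].
The resulting 9×6 matrix has rank 5, and its Smith normal form has invariant factors (1,1,1,1,1).

Computing H_k = (kernel of ∂_k) / (image of ∂_{k+1}):

  H_0: rank C_0 − rank ∂_1 = 5 − 4 = 1, and the invariant factors of ∂_1 are all 1, so H_0 = Z.

(K is a triangulation of the 2-sphere S^2.)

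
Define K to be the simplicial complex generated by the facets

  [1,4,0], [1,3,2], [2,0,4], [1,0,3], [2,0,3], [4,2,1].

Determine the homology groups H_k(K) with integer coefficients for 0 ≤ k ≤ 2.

H_0 = Z,  H_1 = 0,  H_2 = Z.

Fix the vertex order 0 < 1 < 2 < 3 < 4 and write every simplex with vertices in increasing order. Then dim K = 2 and the simplices of K are:

  0-simplices (5): [0], [1], [2], [3], [4]
  1-simplices (9): [0,1], [0,2], [0,3], [0,4], [1,2], [1,3], [1,4], [2,3], [2,4]
  2-simplices (6): [0,1,3], [0,1,4], [0,2,3], [0,2,4], [1,2,3], [1,2,4]

giving chain groups C_0 ≅ Z^5, C_1 ≅ Z^9, C_2 ≅ Z^6.

The boundary map ∂_1: C_1 → C_0 is given by ∂[p,q] = [q] − [p].
The 5×9 boundary matrix has rank 4 and Smith normal form diag(1,1,1,1).

∂_2: C_2 → C_1 sends each 2-simplex [p,q,r] to [q,r] − [p,r] + [p,q]. For instance
  ∂[1,2,4] = [2,4] − [1,4] + [1,2],
  ∂[0,1,3] = [1,3] − [0,3] + [0,1].
The resulting 9×6 matrix has rank 5, and its Smith normal form has invariant factors (1,1,1,1,1).

Now H_k = ker ∂_k / im ∂_{k+1}, so:

  H_0: rank C_0 − rank ∂_1 = 5 − 4 = 1, and the invariant factors of ∂_1 are all 1, so H_0 ≅ Z.
  H_1: rank ker ∂_1 − rank ∂_2 = (9 − 4) − 5 = 0, and the invariant factors of ∂_2 are all 1, so H_1 ≅ 0.
  H_2: rank ker ∂_2 − rank ∂_3 = (6 − 5) − 0 = 1, and there is no ∂_3, so H_2 ≅ Z.

As a check, the Euler characteristic is 5 − 9 + 6 = 2, which agrees with 1 − 0 + 1 = 2.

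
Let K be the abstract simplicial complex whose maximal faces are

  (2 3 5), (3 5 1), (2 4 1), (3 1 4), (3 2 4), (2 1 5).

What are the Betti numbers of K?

b_0 = 1, b_1 = 0, b_2 = 1.

We work with the vertex ordering 1 < 2 < 3 < 4 < 5. The simplices of K, each written with vertices in increasing order, are:

  0-simplices (5): [1], [2], [3], [4], [5]
  1-simplices (9): [1,2], [1,3], [1,4], [1,5], [2,3], [2,4], [2,5], [3,4], [3,5]
  2-simplices (6): [1,2,4], [1,2,5], [1,3,4], [1,3,5], [2,3,4], [2,3,5]

giving chain groups C_0 ≅ Z^5, C_1 ≅ Z^9, C_2 ≅ Z^6.

The boundary map ∂_1: C_1 → C_0 maps an edge to its endpoints' difference, ∂[p,q] = q − p. For instance
  ∂[1,5] = [5] − [1].
This gives a 5×9 integer matrix of rank 4; reducing to Smith normal form yields diagonal entries (1,1,1,1).

∂_2: C_2 → C_1 maps a triangle to the signed sum of its edges. For instance
  ∂[1,2,5] = [2,5] − [1,5] + [1,2],
  ∂[1,3,4] = [3,4] − [1,4] + [1,3].
As a 9×6 matrix over Z this has rank 5, with invariant factors (1,1,1,1,1).

Reading off H_k = ker ∂_k / im ∂_{k+1}:

  H_0: rank C_0 − rank ∂_1 = 5 − 4 = 1, and the invariant factors of ∂_1 are all 1, so H_0 ≅ Z.
  H_1: rank ker ∂_1 − rank ∂_2 = (9 − 4) − 5 = 0, and the invariant factors of ∂_2 are all 1, so H_1 ≅ 0.
  H_2: rank ker ∂_2 − rank ∂_3 = (6 − 5) − 0 = 1, and there is no ∂_3, so H_2 ≅ Z.

As a check, the Euler characteristic is 5 − 9 + 6 = 2, which agrees with 1 − 0 + 1 = 2.
(K is a triangulation of the 2-sphere S^2.)

Hence the Betti numbers are b_0 = 1, b_1 = 0, b_2 = 1.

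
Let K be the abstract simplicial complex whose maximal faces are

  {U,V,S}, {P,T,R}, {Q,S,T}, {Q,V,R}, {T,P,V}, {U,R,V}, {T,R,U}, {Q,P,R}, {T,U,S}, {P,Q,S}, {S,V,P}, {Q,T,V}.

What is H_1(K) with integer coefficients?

H_1 = Z/2.

Order the vertices as P < Q < R < S < T < U < V. Listing each simplex with vertices in this order, K has dimension 2 with simplices:

  0-simplices (7): P, Q, R, S, T, U, V
  1-simplices (18): PQ, PR, PS, PT, PV, QR, QS, QT, QV, RT, RU, RV, ST, SU, SV, TU, TV, UV
  2-simplices (12): PQR, PQS, PRT, PSV, PTV, QRV, QST, QTV, RTU, RUV, STU, SUV

Hence C_0 ≅ Z^7, C_1 ≅ Z^18, C_2 ≅ Z^12.

The boundary map ∂_1: C_1 → C_0 maps an edge to its endpoints' difference, ∂[p,q] = q − p.
This gives a 7×18 integer matrix of rank 6; reducing to Smith normal form yields diagonal entries (1,1,1,1,1,1).

∂_2: C_2 → C_1 sends each 2-simplex [p,q,r] to [q,r] − [p,r] + [p,q]. For instance
  ∂PQR = QR − PR + PQ,
  ∂RTU = TU − RU + RT.
This gives a 18×12 integer matrix of rank 12; reducing to Smith normal form yields diagonal entries (1,1,1,1,1,1,1,1,1,1,1,2).

Now H_k = ker ∂_k / im ∂_{k+1}, so:

  H_1: rank ker ∂_1 − rank ∂_2 = (18 − 6) − 12 = 0, and ∂_2 has invariant factor 2 > 1, so H_1 = Z/2.

(K is a triangulation of the real projective plane RP^2.)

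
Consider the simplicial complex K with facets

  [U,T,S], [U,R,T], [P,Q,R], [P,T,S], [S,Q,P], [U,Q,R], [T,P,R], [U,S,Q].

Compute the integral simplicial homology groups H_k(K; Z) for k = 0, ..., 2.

We work with the vertex ordering P < Q < R < S < T < U. The simplices of K, each written with vertices in increasing order, are:

  0-simplices (6): P, Q, R, S, T, U
  1-simplices (12): PQ, PR, PS, PT, QR, QS, QU, RT, RU, ST, SU, TU
  2-simplices (8): PQR, PQS, PRT, PST, QRU, QSU, RTU, STU

so the chain groups are C_0 ≅ Z^6, C_1 ≅ Z^12, C_2 ≅ Z^8.

∂_1: C_1 → C_0 is given by ∂[p,q] = [q] − [p]. For instance
  ∂PQ = Q − P.
As a 6×12 matrix over Z this has rank 5, with invariant factors (1,1,1,1,1).

The boundary map ∂_2: C_2 → C_1 sends each 2-simplex [p,q,r] to [q,r] − [p,r] + [p,q]. For instance
  ∂PST = ST − PT + PS,
  ∂QSU = SU − QU + QS.
The resulting 12×8 matrix has rank 7, and its Smith normal form has invariant factors (1,1,1,1,1,1,1).

Now H_k = ker ∂_k / im ∂_{k+1}, so:

  H_0: rank C_0 − rank ∂_1 = 6 − 5 = 1, and the invariant factors of ∂_1 are all 1, so H_0 = Z.
  H_1: rank ker ∂_1 − rank ∂_2 = (12 − 5) − 7 = 0, and the invariant factors of ∂_2 are all 1, so H_1 = 0.
  H_2: rank ker ∂_2 − rank ∂_3 = (8 − 7) − 0 = 1, and there is no ∂_3, so H_2 = Z.

H_0 ≅ Z,  H_1 = 0,  H_2 ≅ Z.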